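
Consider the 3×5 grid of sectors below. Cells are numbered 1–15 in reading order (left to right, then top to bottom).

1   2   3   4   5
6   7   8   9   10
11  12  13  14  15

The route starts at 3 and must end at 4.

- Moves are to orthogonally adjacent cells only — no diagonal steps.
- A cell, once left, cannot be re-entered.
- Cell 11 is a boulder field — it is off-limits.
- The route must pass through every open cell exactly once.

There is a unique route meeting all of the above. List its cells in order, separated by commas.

Need to visit all 14 open cells exactly once, starting at 3 and ending at 4.
Cell 15 has only two open neighbours (10 and 14), so the path must pass straight through it: one of those is the cell it's entered from and the other is where it exits.
Route from 3: left 2 to 1, down 1 to 6, right 1 to 7, down 1 to 12, right 1 to 13, up 1 to 8, right 1 to 9, down 1 to 14, right 1 to 15, up 2 to 5, left 1 to 4 — 13 moves in all.
Check: all 14 open cells covered.

3, 2, 1, 6, 7, 12, 13, 8, 9, 14, 15, 10, 5, 4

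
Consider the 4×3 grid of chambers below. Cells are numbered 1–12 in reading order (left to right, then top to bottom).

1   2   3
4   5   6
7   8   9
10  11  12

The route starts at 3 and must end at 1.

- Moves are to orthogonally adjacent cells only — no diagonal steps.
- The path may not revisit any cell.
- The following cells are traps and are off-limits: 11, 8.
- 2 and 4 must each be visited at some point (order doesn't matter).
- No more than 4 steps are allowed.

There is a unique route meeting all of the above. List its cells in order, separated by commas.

3, 2, 5, 4, 1

The 4-move cap with required stops at 2, 4 leaves no slack for detours.
Route from 3: left to 2, down to 5, left to 4, up to 1 — 4 moves in all.
Check: all required cells visited; 4 ≤ 4 moves.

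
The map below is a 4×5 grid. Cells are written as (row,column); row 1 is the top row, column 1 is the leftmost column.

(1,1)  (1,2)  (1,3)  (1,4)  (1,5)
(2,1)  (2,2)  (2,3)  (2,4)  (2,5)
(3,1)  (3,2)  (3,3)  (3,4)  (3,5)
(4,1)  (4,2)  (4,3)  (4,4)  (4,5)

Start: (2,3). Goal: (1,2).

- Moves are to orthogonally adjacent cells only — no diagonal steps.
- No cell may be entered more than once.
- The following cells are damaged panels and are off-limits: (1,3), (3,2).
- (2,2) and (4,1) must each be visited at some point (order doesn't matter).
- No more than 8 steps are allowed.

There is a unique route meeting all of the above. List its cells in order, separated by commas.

(2,3), (3,3), (4,3), (4,2), (4,1), (3,1), (2,1), (2,2), (1,2)

The 8-move cap with required stops at (2,2), (4,1) leaves no slack for detours.
Route from (2,3): 2× down (reaching (4,3)), 2× left (reaching (4,1)), 2× up (reaching (2,1)), right to (2,2), up to (1,2) — 8 moves in all.
Check: all required cells visited; 8 ≤ 8 moves.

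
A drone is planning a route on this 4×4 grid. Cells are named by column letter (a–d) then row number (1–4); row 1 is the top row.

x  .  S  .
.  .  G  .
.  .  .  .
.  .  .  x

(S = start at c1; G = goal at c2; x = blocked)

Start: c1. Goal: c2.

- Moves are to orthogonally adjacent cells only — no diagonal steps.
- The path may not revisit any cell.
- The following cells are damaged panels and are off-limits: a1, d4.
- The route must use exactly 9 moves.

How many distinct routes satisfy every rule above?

8

Need simple routes of exactly 9 moves from c1 to c2 (Manhattan distance 1, so 4 moves are spent on a detour and 4 undoing it).
Enumerating: c1 b1 b2 b3 b4 c4 c3 d3 d2 c2 | c1 b1 b2 b3 a3 a4 b4 c4 c3 c2 | c1 b1 b2 a2 a3 a4 b4 b3 c3 c2 | c1 b1 b2 a2 a3 a4 b4 c4 c3 c2 | c1 b1 b2 a2 a3 b3 b4 c4 c3 c2 | c1 b1 b2 a2 a3 b3 c3 d3 d2 c2 | c1 d1 d2 d3 c3 c4 b4 b3 b2 c2 | c1 d1 d2 d3 c3 b3 a3 a2 b2 c2.
That gives 8 routes.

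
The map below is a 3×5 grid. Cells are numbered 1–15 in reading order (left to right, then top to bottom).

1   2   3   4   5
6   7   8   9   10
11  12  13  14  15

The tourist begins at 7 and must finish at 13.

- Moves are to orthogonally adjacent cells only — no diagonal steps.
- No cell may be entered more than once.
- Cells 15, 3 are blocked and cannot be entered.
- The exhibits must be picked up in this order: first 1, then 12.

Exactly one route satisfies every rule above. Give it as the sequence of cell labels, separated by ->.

7 -> 2 -> 1 -> 6 -> 11 -> 12 -> 13

The waypoints must appear in the order 1, 12, with no cell reused.
Route from 7: up to 2, left to 1, 2× down (reaching 11), 2× right (reaching 13) — 6 moves in all.
Check: order respected (1 at step 2, 12 at step 5).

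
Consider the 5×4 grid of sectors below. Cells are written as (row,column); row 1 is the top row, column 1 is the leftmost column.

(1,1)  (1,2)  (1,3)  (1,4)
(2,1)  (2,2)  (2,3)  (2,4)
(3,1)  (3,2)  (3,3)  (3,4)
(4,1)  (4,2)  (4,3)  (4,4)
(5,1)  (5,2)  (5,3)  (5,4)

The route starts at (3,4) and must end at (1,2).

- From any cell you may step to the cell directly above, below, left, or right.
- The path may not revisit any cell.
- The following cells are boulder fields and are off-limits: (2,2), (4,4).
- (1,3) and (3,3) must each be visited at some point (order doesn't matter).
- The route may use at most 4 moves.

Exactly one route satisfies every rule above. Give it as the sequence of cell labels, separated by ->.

The budget equals the shortest possible length, so every move has to be on a shortest route through the required cells.
Route from (3,4): left 1 to (3,3), up 2 to (1,3), left 1 to (1,2) — 4 moves in all.
Check: all required cells visited; 4 ≤ 4 moves.

(3,4) -> (3,3) -> (2,3) -> (1,3) -> (1,2)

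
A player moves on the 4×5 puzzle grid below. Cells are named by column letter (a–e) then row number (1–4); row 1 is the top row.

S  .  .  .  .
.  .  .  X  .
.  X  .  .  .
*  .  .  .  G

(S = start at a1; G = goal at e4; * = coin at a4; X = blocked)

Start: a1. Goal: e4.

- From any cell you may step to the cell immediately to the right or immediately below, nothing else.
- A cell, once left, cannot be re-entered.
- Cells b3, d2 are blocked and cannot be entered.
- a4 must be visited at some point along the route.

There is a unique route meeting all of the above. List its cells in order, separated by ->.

a1 -> a2 -> a3 -> a4 -> b4 -> c4 -> d4 -> e4

Moves only go right or down, so the column and row indices never decrease.
Route from a1: 3× down (reaching a4), 4× right (reaching e4) — 7 moves in all.
Check: all required cells visited.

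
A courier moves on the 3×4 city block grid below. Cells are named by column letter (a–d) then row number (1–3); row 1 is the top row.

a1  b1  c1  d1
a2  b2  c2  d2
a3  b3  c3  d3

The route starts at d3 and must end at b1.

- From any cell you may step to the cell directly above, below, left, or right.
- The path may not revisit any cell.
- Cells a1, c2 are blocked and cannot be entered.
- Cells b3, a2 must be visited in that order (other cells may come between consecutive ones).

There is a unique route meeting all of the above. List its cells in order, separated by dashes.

The waypoints must appear in the order b3, a2, with no cell reused.
Route from d3: left 3 to a3, up 1 to a2, right 1 to b2, up 1 to b1 — 6 moves in all.
Check: order respected (b3 at step 2, a2 at step 4).

d3 - c3 - b3 - a3 - a2 - b2 - b1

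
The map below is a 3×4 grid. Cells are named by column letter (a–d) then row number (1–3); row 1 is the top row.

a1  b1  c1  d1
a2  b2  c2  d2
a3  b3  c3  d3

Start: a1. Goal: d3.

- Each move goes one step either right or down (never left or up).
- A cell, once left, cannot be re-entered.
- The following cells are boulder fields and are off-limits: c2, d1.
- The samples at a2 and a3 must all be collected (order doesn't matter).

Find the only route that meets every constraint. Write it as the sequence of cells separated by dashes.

a1 - a2 - a3 - b3 - c3 - d3

Moves only go right or down, so the column and row indices never decrease.
Route from a1: down 2 to a3, right 3 to d3 — 5 moves in all.
Check: all required cells visited.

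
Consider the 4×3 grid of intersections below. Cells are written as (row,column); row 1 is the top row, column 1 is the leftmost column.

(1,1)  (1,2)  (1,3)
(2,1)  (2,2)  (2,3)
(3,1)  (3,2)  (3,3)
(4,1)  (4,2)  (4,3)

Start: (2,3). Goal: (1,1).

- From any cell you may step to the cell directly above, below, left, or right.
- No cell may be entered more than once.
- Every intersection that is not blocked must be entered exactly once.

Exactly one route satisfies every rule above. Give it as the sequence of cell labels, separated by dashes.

Need to visit all 12 open cells exactly once, starting at (2,3) and ending at (1,1).
Cell (4,1) has only two open neighbours ((3,1) and (4,2)), so the path must pass straight through it: one of those is the cell it's entered from and the other is where it exits.
Route from (2,3): up to (1,3), left to (1,2), 2× down (reaching (3,2)), right to (3,3), down to (4,3), 2× left (reaching (4,1)), 3× up (reaching (1,1)) — 11 moves in all.
Check: all 12 open cells covered.

(2,3) - (1,3) - (1,2) - (2,2) - (3,2) - (3,3) - (4,3) - (4,2) - (4,1) - (3,1) - (2,1) - (1,1)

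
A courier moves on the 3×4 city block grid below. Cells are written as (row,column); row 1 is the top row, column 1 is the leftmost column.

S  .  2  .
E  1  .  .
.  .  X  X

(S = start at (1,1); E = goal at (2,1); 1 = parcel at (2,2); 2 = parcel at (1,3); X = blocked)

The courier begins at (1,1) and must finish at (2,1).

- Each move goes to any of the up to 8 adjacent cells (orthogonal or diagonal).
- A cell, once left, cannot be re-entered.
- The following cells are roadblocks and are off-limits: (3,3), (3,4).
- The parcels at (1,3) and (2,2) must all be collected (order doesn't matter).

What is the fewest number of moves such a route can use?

4

Any route passes through (1,3) and (2,2) in some order between (1,1) and (2,1). Summing Chebyshev distances along each leg and taking the cheapest ordering ((1,1) → (2,2) → (1,3) → (2,1)) gives a lower bound of 1 + 1 + 2 = 4 moves.
A route of 4 moves achieves this: (1,1) → (1,2) → (1,3) → (2,2) → (2,1).
Since 4 matches the lower bound, it is optimal.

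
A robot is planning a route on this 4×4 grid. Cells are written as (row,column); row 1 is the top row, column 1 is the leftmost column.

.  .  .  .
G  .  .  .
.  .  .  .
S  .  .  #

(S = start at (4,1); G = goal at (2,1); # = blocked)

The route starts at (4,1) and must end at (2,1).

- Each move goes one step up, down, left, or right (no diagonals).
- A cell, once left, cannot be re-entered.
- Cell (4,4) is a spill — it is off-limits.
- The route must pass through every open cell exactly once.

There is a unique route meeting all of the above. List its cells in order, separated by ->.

(4,1) -> (3,1) -> (3,2) -> (4,2) -> (4,3) -> (3,3) -> (3,4) -> (2,4) -> (1,4) -> (1,3) -> (2,3) -> (2,2) -> (1,2) -> (1,1) -> (2,1)

Need to visit all 15 open cells exactly once, starting at (4,1) and ending at (2,1).
Cell (1,1) has only two open neighbours ((2,1) and (1,2)), so the path must pass straight through it: one of those is the cell it's entered from and the other is where it exits.
Route from (4,1): up to (3,1), right to (3,2), down to (4,2), right to (4,3), up to (3,3), right to (3,4), 2× up (reaching (1,4)), left to (1,3), down to (2,3), left to (2,2), up to (1,2), left to (1,1), down to (2,1) — 14 moves in all.
Check: all 15 open cells covered.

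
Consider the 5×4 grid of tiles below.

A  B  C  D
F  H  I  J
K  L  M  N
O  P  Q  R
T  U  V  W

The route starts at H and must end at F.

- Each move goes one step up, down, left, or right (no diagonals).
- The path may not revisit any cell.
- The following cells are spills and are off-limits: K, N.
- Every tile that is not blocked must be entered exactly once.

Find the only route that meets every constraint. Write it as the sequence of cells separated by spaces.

H L P O T U V W R Q M I J D C B A F

Need to visit all 18 open cells exactly once, starting at H and ending at F.
Route from H: down 2 to P, left 1 to O, down 1 to T, right 3 to W, up 1 to R, left 1 to Q, up 2 to I, right 1 to J, up 1 to D, left 3 to A, down 1 to F — 17 moves in all.
Check: all 18 open cells covered.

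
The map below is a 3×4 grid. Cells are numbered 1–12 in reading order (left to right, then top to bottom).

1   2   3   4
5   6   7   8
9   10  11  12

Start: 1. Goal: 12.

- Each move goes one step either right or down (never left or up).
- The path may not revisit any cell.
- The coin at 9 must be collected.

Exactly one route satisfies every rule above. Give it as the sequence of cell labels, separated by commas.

1, 5, 9, 10, 11, 12

Moves only go right or down, so the column and row indices never decrease.
Route from 1: down 2 to 9, right 3 to 12 — 5 moves in all.
Check: all required cells visited.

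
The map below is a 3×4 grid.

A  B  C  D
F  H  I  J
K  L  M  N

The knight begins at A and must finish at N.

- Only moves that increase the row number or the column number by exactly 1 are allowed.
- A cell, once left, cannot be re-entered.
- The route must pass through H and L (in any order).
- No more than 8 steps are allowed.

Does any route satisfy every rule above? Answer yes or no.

yes

One route that works: A → F → H → L → M → N.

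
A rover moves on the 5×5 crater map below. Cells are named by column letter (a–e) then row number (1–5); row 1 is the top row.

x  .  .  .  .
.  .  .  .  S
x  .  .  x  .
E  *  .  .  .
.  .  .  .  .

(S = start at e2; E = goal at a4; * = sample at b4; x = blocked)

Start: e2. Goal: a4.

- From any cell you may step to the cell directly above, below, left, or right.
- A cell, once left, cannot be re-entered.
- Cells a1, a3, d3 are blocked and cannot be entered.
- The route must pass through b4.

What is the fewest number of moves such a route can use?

Any route passes through b4 somewhere between e2 and a4. Summing Manhattan distances along the two legs (e2 → b4 → a4) gives a lower bound of 5 + 1 = 6 moves.
A route of 6 moves achieves this: e2 → e3 → e4 → d4 → c4 → b4 → a4.
Since 6 matches the lower bound, it is optimal.

6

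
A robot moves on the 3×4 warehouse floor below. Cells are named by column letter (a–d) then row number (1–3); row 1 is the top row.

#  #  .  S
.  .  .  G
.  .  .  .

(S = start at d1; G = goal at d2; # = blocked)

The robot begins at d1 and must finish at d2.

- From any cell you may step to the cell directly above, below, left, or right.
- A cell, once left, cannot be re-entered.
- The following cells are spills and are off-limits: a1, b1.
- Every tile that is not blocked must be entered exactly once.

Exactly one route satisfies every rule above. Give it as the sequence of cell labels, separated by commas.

d1, c1, c2, b2, a2, a3, b3, c3, d3, d2

Need to visit all 10 open cells exactly once, starting at d1 and ending at d2.
Cell d3 has only two open neighbours (d2 and c3), so the path must pass straight through it: one of those is the cell it's entered from and the other is where it exits.
Route from d1: left 1 to c1, down 1 to c2, left 2 to a2, down 1 to a3, right 3 to d3, up 1 to d2 — 9 moves in all.
Check: all 10 open cells covered.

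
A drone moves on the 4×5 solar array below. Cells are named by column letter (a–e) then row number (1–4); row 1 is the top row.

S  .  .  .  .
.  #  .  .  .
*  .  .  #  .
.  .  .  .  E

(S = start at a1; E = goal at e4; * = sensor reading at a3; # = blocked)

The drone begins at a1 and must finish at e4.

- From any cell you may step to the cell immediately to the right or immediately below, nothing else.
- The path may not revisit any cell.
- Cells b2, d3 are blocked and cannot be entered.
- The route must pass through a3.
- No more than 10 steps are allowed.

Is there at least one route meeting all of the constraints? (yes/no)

yes

One route that works: a1 → a2 → a3 → a4 → b4 → c4 → d4 → e4.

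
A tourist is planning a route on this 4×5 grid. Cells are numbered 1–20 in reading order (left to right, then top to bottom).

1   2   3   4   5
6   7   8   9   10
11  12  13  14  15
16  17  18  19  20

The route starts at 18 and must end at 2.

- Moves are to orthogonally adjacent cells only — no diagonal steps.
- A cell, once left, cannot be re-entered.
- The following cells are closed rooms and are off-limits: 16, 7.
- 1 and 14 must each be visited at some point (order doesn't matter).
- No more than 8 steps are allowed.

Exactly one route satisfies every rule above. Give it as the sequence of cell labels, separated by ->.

Any route must reach 1 and 14 and still end at 2 within 8 moves, so the order of the required stops is forced.
Route from 18: right to 19, up to 14, 3× left (reaching 11), 2× up (reaching 1), right to 2 — 8 moves in all.
Check: all required cells visited; 8 ≤ 8 moves.

18 -> 19 -> 14 -> 13 -> 12 -> 11 -> 6 -> 1 -> 2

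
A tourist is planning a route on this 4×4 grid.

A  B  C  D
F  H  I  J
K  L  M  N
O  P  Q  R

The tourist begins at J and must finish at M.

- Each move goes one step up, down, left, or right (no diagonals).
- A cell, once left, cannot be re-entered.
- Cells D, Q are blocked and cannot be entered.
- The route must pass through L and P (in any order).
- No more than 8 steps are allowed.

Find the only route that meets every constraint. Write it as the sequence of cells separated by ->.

J -> I -> H -> F -> K -> O -> P -> L -> M

Any route must reach L and P and still end at M within 8 moves, so the order of the required stops is forced.
Route from J: 3× left (reaching F), 2× down (reaching O), right to P, up to L, right to M — 8 moves in all.
Check: all required cells visited; 8 ≤ 8 moves.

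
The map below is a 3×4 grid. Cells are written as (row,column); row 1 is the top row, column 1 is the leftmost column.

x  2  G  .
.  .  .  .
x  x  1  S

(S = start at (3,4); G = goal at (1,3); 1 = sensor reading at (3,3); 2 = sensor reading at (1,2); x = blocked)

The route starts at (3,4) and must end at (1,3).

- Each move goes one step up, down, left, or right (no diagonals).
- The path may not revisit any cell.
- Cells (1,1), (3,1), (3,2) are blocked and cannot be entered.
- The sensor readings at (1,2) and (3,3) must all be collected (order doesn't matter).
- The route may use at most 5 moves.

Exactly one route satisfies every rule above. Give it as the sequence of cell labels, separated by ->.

(3,4) -> (3,3) -> (2,3) -> (2,2) -> (1,2) -> (1,3)

The budget equals the shortest possible length, so every move has to be on a shortest route through the required cells.
Route from (3,4): left 1 to (3,3), up 1 to (2,3), left 1 to (2,2), up 1 to (1,2), right 1 to (1,3) — 5 moves in all.
Check: all required cells visited; 5 ≤ 5 moves.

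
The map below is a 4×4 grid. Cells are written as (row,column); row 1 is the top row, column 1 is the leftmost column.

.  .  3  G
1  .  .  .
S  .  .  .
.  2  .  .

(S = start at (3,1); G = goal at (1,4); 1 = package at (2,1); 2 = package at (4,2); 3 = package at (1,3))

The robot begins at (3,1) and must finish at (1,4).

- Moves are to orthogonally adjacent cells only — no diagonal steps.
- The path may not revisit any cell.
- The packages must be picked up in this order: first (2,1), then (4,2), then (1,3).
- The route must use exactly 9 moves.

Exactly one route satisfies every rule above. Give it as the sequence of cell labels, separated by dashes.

(3,1) - (2,1) - (2,2) - (3,2) - (4,2) - (4,3) - (3,3) - (2,3) - (1,3) - (1,4)

The waypoints must appear in the order (2,1), (4,2), (1,3), with no cell reused.
Route from (3,1): up to (2,1), right to (2,2), 2× down (reaching (4,2)), right to (4,3), 3× up (reaching (1,3)), right to (1,4) — 9 moves in all.
Check: order respected (1 at step 1, 2 at step 4, 3 at step 8); 9 moves as required.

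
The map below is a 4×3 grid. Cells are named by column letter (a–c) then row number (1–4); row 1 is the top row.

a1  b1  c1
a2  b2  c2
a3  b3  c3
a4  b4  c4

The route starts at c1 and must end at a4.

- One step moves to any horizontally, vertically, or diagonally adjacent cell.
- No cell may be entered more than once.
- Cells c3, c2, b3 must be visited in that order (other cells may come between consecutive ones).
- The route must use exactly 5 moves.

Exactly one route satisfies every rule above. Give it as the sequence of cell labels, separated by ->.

The waypoints must appear in the order c3, c2, b3, with no cell reused.
Route from c1: down-left 1 to b2, down-right 1 to c3, up 1 to c2, down-left 2 to a4 — 5 moves in all.
Check: order respected (c3 at step 2, c2 at step 3, b3 at step 4); 5 moves as required.

c1 -> b2 -> c3 -> c2 -> b3 -> a4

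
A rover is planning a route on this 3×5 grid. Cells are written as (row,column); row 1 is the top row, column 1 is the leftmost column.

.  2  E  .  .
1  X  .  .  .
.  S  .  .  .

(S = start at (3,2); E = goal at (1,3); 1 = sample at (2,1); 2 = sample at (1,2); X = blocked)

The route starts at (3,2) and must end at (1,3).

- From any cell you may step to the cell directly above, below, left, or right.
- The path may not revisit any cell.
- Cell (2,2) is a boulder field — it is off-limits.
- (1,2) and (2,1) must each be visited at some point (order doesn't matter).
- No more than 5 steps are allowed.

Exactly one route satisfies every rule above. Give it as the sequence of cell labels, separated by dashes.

(3,2) - (3,1) - (2,1) - (1,1) - (1,2) - (1,3)

The budget equals the shortest possible length, so every move has to be on a shortest route through the required cells.
Route from (3,2): left to (3,1), 2× up (reaching (1,1)), 2× right (reaching (1,3)) — 5 moves in all.
Check: all required cells visited; 5 ≤ 5 moves.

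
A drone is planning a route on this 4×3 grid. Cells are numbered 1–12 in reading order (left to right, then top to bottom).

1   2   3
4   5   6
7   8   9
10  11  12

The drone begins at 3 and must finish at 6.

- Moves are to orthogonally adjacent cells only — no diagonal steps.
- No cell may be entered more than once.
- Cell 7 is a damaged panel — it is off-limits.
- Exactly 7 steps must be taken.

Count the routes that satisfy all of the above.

Need simple routes of exactly 7 moves from 3 to 6 (Manhattan distance 1, so 3 moves are spent on a detour and 3 undoing it).
Enumerating: 3 2 5 8 11 12 9 6 | 3 2 1 4 5 8 9 6.
That gives 2 routes.

2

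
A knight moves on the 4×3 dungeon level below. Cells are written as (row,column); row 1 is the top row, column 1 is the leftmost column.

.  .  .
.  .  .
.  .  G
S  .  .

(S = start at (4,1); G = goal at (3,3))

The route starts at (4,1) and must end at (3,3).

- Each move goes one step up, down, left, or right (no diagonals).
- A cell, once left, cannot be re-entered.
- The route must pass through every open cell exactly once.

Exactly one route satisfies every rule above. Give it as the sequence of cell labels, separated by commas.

(4,1), (3,1), (2,1), (1,1), (1,2), (1,3), (2,3), (2,2), (3,2), (4,2), (4,3), (3,3)

Need to visit all 12 open cells exactly once, starting at (4,1) and ending at (3,3).
Cell (1,1) has only two open neighbours ((2,1) and (1,2)), so the path must pass straight through it: one of those is the cell it's entered from and the other is where it exits.
Route from (4,1): up 3 to (1,1), right 2 to (1,3), down 1 to (2,3), left 1 to (2,2), down 2 to (4,2), right 1 to (4,3), up 1 to (3,3) — 11 moves in all.
Check: all 12 open cells covered.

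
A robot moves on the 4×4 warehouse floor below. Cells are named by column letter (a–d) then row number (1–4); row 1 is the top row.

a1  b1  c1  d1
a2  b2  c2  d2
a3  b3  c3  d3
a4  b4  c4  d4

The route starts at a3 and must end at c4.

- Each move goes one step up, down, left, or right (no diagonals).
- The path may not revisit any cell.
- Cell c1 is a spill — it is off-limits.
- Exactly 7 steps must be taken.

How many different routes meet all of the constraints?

Need simple routes of exactly 7 moves from a3 to c4 (Manhattan distance 3, so 2 moves are spent on a detour and 2 undoing it).
Branch systematically from the start, pruning whenever the remaining move budget drops below the Manhattan distance to c4 or differs from it in parity. Grouping the completions by first move — via a2: 8; via a4: 2; via b3: 4 — and summing: 8 + 2 + 4 = 14.
That gives 14 routes.

14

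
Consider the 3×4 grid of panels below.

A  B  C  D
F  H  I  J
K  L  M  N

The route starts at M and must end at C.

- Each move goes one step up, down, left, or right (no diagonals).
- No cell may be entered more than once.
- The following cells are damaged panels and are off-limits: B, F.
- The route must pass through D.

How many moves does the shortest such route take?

4

Any route passes through D somewhere between M and C. Summing Manhattan distances along the two legs (M → D → C) gives a lower bound of 3 + 1 = 4 moves.
A route of 4 moves achieves this: M → I → J → D → C.
Since 4 matches the lower bound, it is optimal.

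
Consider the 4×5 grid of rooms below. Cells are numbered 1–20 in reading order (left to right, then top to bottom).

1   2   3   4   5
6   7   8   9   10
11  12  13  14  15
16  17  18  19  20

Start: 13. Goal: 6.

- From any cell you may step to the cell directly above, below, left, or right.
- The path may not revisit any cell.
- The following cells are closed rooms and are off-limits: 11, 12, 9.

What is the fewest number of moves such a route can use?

The Manhattan distance from 13 to 6 is |3−2| + |3−1| = 3, so at least 3 moves are needed.
A route of 3 moves achieves this: 13 → 8 → 7 → 6.
Since 3 matches the lower bound, it is optimal.

3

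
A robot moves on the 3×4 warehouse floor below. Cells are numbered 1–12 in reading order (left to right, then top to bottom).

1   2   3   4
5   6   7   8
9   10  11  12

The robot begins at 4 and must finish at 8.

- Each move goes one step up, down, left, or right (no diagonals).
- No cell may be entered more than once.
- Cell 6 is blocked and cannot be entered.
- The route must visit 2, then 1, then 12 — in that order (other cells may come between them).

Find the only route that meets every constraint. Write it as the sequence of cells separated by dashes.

The waypoints must appear in the order 2, 1, 12, with no cell reused.
Route from 4: left 3 to 1, down 2 to 9, right 3 to 12, up 1 to 8 — 9 moves in all.
Check: order respected (2 at step 2, 1 at step 3, 12 at step 8).

4 - 3 - 2 - 1 - 5 - 9 - 10 - 11 - 12 - 8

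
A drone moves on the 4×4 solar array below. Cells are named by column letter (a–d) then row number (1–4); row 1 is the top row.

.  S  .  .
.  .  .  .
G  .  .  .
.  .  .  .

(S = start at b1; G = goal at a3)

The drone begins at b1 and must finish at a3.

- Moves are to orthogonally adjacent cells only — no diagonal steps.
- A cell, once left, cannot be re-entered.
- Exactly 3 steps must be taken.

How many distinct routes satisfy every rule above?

Need simple routes of exactly 3 moves from b1 to a3 (Manhattan distance 3, so 0 moves are spent on a detour and 0 undoing it).
Enumerating: b1 b2 b3 a3 | b1 b2 a2 a3 | b1 a1 a2 a3.
That gives 3 routes.

3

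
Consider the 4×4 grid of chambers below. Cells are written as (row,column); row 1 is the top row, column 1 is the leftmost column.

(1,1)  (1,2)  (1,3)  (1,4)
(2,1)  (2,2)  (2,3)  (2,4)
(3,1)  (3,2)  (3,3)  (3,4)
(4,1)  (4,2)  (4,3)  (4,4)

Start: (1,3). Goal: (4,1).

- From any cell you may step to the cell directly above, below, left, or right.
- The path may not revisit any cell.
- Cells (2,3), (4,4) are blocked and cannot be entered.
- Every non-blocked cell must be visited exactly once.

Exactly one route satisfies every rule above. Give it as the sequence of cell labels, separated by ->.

(1,3) -> (1,4) -> (2,4) -> (3,4) -> (3,3) -> (4,3) -> (4,2) -> (3,2) -> (2,2) -> (1,2) -> (1,1) -> (2,1) -> (3,1) -> (4,1)

Need to visit all 14 open cells exactly once, starting at (1,3) and ending at (4,1).
Cell (2,4) has only two open neighbours ((1,4) and (3,4)), so the path must pass straight through it: one of those is the cell it's entered from and the other is where it exits.
Route from (1,3): right to (1,4), 2× down (reaching (3,4)), left to (3,3), down to (4,3), left to (4,2), 3× up (reaching (1,2)), left to (1,1), 3× down (reaching (4,1)) — 13 moves in all.
Check: all 14 open cells covered.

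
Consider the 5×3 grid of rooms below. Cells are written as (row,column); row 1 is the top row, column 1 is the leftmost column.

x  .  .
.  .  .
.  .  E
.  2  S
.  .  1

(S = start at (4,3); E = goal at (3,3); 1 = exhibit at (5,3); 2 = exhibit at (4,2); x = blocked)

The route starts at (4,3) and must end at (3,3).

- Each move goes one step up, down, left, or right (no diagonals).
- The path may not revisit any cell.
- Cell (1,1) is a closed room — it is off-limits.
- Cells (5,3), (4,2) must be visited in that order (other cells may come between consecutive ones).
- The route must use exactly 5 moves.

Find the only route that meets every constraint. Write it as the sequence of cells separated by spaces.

The waypoints must appear in the order (5,3), (4,2), with no cell reused.
Route from (4,3): down to (5,3), left to (5,2), 2× up (reaching (3,2)), right to (3,3) — 5 moves in all.
Check: order respected (1 at step 1, 2 at step 3); 5 moves as required.

(4,3) (5,3) (5,2) (4,2) (3,2) (3,3)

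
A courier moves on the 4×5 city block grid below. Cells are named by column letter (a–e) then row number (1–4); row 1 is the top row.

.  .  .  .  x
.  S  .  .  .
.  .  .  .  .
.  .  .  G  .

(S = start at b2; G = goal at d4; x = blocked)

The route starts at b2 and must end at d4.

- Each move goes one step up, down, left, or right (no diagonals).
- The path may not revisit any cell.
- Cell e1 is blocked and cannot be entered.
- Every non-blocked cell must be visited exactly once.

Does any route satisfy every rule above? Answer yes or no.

no

Colour the cells like a checkerboard: each orthogonal step flips colour, so a Hamiltonian route alternates colours. Here there are 9 cells of one colour and 10 of the other, with start on the same colour as the goal — the counts and endpoints can't be arranged into an alternating sequence of length 19, so no Hamiltonian route exists.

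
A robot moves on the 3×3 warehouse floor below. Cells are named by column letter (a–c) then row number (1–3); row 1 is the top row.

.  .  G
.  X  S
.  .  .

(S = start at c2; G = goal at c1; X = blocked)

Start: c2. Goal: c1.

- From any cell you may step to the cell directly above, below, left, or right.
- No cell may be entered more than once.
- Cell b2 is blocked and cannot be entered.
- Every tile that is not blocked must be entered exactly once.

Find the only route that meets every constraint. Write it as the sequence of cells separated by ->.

Need to visit all 8 open cells exactly once, starting at c2 and ending at c1.
Cell a1 has only two open neighbours (a2 and b1), so the path must pass straight through it: one of those is the cell it's entered from and the other is where it exits.
Route from c2: down 1 to c3, left 2 to a3, up 2 to a1, right 2 to c1 — 7 moves in all.
Check: all 8 open cells covered.

c2 -> c3 -> b3 -> a3 -> a2 -> a1 -> b1 -> c1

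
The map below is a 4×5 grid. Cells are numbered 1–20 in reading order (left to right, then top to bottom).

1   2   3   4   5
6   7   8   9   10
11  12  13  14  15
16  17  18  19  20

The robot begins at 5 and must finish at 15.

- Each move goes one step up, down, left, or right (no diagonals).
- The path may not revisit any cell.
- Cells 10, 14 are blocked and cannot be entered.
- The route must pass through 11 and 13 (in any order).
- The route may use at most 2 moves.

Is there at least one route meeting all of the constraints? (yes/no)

no

Even ignoring the no-revisit rule, getting from 5 to 15, taking the cheapest ordering 5 → 11 → 13 → 15 needs at least 6 + 2 + 4 = 12 moves (fewest moves per leg, detouring around blocked cells), which exceeds the 2-move limit.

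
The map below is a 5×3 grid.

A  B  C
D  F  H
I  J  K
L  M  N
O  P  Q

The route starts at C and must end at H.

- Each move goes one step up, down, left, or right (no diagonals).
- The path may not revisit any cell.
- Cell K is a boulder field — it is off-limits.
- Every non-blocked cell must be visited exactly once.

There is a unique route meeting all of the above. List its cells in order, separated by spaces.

Need to visit all 14 open cells exactly once, starting at C and ending at H.
Cell A has only two open neighbours (D and B), so the path must pass straight through it: one of those is the cell it's entered from and the other is where it exits.
Route from C: left 2 to A, down 4 to O, right 2 to Q, up 1 to N, left 1 to M, up 2 to F, right 1 to H — 13 moves in all.
Check: all 14 open cells covered.

C B A D I L O P Q N M J F H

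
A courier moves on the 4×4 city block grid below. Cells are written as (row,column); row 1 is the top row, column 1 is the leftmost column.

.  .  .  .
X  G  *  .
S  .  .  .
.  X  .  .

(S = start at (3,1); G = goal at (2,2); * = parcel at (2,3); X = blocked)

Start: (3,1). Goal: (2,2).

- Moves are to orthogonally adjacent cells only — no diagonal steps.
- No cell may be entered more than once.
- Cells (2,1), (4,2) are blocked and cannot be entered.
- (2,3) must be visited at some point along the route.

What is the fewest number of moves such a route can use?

Any route passes through (2,3) somewhere between (3,1) and (2,2). Summing Manhattan distances along the two legs ((3,1) → (2,3) → (2,2)) gives a lower bound of 3 + 1 = 4 moves.
A route of 4 moves achieves this: (3,1) → (3,2) → (3,3) → (2,3) → (2,2).
Since 4 matches the lower bound, it is optimal.

4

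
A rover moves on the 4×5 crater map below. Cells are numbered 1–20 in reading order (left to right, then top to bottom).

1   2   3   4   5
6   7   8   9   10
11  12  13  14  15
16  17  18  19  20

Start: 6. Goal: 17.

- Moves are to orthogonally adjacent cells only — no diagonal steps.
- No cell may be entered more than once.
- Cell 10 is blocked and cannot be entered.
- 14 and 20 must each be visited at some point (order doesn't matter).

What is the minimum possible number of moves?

Any route passes through 14 and 20 in some order between 6 and 17. Summing Manhattan distances along each leg and taking the cheapest ordering (6 → 14 → 20 → 17) gives a lower bound of 4 + 2 + 3 = 9 moves.
A route of 9 moves achieves this: 6 → 11 → 12 → 13 → 14 → 15 → 20 → 19 → 18 → 17.
Since 9 matches the lower bound, it is optimal.

9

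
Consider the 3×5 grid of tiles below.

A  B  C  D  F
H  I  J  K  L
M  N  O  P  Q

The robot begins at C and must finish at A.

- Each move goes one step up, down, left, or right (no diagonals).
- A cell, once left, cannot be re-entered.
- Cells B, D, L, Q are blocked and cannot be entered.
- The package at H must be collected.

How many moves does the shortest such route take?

4

Any route passes through H somewhere between C and A. Summing Manhattan distances along the two legs (C → H → A) gives a lower bound of 3 + 1 = 4 moves.
A route of 4 moves achieves this: C → J → I → H → A.
Since 4 matches the lower bound, it is optimal.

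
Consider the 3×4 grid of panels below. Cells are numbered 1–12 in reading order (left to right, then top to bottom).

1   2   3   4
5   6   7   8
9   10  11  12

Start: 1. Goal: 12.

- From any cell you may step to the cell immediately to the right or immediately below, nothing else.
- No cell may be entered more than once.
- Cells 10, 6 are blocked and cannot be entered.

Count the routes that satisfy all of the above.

A right/down-only route from 1 to 12 makes exactly 2 down-moves and 3 right-moves in some order.
With no other constraints that would be C(5,2) = 10 routes.
Subtract routes through each blocked cell (inclusion–exclusion for overlaps): − through 6: 6 − through 10: 3 + through 6&10: 2 → 3.
That gives 3 routes.

3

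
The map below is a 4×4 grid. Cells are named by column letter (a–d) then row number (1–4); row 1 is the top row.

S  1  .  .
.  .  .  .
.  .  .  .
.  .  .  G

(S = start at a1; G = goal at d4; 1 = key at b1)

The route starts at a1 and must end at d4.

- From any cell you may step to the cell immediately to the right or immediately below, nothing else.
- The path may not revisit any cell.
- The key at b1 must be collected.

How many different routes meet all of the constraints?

A right/down-only route from a1 to d4 makes exactly 3 down-moves and 3 right-moves in some order.
With no other constraints that would be C(6,3) = 20 routes.
Split at b1 and multiply the segment counts: a1→b1: 1; b1→d4: 10; product = 10.
That gives 10 routes.

10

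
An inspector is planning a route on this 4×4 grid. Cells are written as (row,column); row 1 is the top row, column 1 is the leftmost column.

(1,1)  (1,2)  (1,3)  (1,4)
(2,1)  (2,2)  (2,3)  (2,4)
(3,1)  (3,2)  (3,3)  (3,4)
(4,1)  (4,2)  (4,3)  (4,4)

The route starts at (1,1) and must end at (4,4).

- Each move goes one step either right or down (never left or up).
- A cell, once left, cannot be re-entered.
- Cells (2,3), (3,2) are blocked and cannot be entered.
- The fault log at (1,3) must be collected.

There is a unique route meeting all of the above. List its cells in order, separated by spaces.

(1,1) (1,2) (1,3) (1,4) (2,4) (3,4) (4,4)

Moves only go right or down, so the column and row indices never decrease.
Route from (1,1): right 3 to (1,4), down 3 to (4,4) — 6 moves in all.
Check: all required cells visited.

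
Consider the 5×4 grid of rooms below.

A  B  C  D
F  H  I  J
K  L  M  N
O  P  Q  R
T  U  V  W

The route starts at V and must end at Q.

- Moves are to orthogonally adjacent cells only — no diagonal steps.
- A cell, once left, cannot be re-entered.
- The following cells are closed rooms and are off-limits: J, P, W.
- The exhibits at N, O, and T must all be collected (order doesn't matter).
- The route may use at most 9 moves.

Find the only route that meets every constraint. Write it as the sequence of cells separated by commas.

V, U, T, O, K, L, M, N, R, Q

Any route must reach N, O, and T and still end at Q within 9 moves, so the order of the required stops is forced.
Route from V: 2× left (reaching T), 2× up (reaching K), 3× right (reaching N), down to R, left to Q — 9 moves in all.
Check: all required cells visited; 9 ≤ 9 moves.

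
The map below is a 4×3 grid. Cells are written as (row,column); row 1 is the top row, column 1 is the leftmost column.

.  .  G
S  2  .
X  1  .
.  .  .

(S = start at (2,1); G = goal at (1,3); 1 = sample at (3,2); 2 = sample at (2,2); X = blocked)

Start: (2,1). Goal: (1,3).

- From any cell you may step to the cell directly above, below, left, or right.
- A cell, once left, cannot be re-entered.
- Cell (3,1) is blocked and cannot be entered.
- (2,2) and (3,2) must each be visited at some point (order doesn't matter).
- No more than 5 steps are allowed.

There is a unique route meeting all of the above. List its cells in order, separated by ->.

The 5-move cap with required stops at (2,2), (3,2) leaves no slack for detours.
Route from (2,1): right to (2,2), down to (3,2), right to (3,3), 2× up (reaching (1,3)) — 5 moves in all.
Check: all required cells visited; 5 ≤ 5 moves.

(2,1) -> (2,2) -> (3,2) -> (3,3) -> (2,3) -> (1,3)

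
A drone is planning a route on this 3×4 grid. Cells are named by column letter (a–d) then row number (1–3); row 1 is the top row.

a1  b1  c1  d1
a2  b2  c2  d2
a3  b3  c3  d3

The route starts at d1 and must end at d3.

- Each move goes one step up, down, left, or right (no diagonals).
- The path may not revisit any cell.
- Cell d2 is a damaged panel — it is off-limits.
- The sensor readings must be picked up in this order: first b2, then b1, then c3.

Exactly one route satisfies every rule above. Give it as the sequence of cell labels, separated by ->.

The waypoints must appear in the order b2, b1, c3, with no cell reused.
Route from d1: left to c1, down to c2, left to b2, up to b1, left to a1, 2× down (reaching a3), 3× right (reaching d3) — 10 moves in all.
Check: order respected (b2 at step 3, b1 at step 4, c3 at step 9).

d1 -> c1 -> c2 -> b2 -> b1 -> a1 -> a2 -> a3 -> b3 -> c3 -> d3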